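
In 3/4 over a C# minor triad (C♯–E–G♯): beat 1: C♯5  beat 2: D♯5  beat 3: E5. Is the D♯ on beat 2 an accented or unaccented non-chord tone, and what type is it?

Unaccented passing tone.

The harmony at that moment is C♯ minor triad (C♯, E, G♯); D♯5 is not a chord tone.
It is approached by step up from C♯5 and left by step up to E5.
Step in, step out in the same direction — a passing tone.
It falls on a weak beat, so it is unaccented.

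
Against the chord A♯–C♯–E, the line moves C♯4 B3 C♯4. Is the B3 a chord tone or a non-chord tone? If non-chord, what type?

The harmony at that moment is A♯ diminished triad (A♯, C♯, E); B3 is not a chord tone.
It is approached by step down from C♯4 and left by step up to C♯4.
Step away and step back to the same note — a neighbor tone (lower neighbor).

Non-chord tone — a neighbor tone.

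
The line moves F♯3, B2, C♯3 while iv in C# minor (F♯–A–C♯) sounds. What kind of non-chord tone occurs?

B2 is an appoggiatura.

The harmony at that moment is F♯ minor triad (F♯, A, C♯); B2 is not a chord tone.
It is approached by leap down from F♯3 and left by step up to C♯3.
Leap in, step out — an appoggiatura.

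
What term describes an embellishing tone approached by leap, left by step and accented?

Appoggiatura.

Approach: by leap. Departure: by step. Metric position: strong.
Leap in, step out, in a metrically strong position — an appoggiatura. (It is the mirror image of the escape tone, which steps in and leaps out from a weak position.)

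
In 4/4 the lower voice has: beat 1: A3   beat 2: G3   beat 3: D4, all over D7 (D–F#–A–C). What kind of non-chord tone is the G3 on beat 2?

The harmony at that moment is D dominant seventh chord (D, F#, A, C); G3 is not a chord tone.
It is approached by step down from A3 and left by leap up to D4.
Step in, leap out, on a weak beat — an escape tone.

Escape tone.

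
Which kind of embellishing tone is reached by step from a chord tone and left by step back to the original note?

Neighbor tone.

Approach: by step. Departure: by step in the opposite direction, back to the starting pitch.
Stepwise on both sides but reversing to return to the same chord tone — a neighbor tone. (Had it continued onward in the same direction it would be a passing tone instead.)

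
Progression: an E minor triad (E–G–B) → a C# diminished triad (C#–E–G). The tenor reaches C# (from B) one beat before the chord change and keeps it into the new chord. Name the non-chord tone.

The harmony at that moment is E minor triad (E, G, B); C# is not a chord tone.
It is approached by step up from B and then sustained as the same pitch into the next harmony.
Arriving early and becoming a chord tone when the harmony changes — an anticipation.

C# is an anticipation.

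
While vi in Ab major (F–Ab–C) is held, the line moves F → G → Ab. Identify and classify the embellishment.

The harmony at that moment is F minor triad (F, Ab, C); G is not a chord tone.
It is approached by step up from F and left by step up to Ab.
Step in, step out in the same direction — a passing tone.

G is a passing tone.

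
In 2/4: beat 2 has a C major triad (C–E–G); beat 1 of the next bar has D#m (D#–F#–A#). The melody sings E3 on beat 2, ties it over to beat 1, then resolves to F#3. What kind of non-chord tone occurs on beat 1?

Retardation.

The harmony at that moment is D# minor triad (D#, F#, A#); E3 is not a chord tone.
It is held over (the same pitch as the preceding E3) and left by step up to F#3.
Held over from the previous chord and resolving up by step — a retardation.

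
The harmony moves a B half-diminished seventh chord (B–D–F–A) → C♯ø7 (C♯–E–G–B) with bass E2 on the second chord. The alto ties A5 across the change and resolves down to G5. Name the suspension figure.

At the second chord the bass is E2. The suspended A5 lies a fourth above the bass; after resolving down by step to G5, the interval above the bass becomes a third.
Suspension figures are named by those two intervals: 4–3.

4–3 suspension.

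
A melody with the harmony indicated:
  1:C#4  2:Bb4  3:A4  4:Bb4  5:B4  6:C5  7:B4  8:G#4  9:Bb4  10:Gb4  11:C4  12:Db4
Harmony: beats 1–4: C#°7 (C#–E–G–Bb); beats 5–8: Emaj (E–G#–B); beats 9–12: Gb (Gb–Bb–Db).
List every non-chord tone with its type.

The harmony at that moment is C# diminished seventh chord (C#, E, G, Bb); A4 is not a chord tone.
It is approached by step down from Bb4 and left by step up to Bb4.
Step away and step back to the same note — a neighbor tone (lower neighbor).
The harmony at that moment is E major triad (E, G#, B); C5 is not a chord tone.
It is approached by step up from B4 and left by step down to B4.
Step away and step back to the same note — a neighbor tone (upper neighbor).
The harmony at that moment is Gb major triad (Gb, Bb, Db); C4 is not a chord tone.
It is approached by leap down from Gb4 and left by step up to Db4.
Leap in, step out — an appoggiatura.

A4 (beat 3) — neighbor tone; C5 (beat 6) — neighbor tone; C4 (beat 11) — appoggiatura.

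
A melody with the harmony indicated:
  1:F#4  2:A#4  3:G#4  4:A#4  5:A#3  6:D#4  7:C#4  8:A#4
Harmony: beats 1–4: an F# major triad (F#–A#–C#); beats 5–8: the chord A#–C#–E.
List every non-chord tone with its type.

The harmony at that moment is F# major triad (F#, A#, C#); G#4 is not a chord tone.
It is approached by step down from A#4 and left by step up to A#4.
Step away and step back to the same note — a neighbor tone (lower neighbor).
The harmony at that moment is A# diminished triad (A#, C#, E); D#4 is not a chord tone.
It is approached by leap up from A#3 and left by step down to C#4.
Leap in, step out — an appoggiatura.

G#4 (beat 3) — neighbor tone; D#4 (beat 6) — appoggiatura.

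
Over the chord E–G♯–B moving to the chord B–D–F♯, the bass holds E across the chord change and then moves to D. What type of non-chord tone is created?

E is a suspension.

The harmony at that moment is B minor triad (B, D, F♯); E is not a chord tone.
It is held over (the same pitch as the preceding E) and left by step down to D.
Held over from the previous chord and resolving down by step — a suspension.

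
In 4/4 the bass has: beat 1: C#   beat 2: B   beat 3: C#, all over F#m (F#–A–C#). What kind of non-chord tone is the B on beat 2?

Lower neighbor tone.

The harmony at that moment is F# minor triad (F#, A, C#); B is not a chord tone.
It is approached by step down from C# and left by step up to C#.
Step away and step back to the same note — a neighbor tone (lower neighbor).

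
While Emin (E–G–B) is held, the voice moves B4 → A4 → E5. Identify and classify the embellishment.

The harmony at that moment is E minor triad (E, G, B); A4 is not a chord tone.
It is approached by step down from B4 and left by leap up to E5.
Step in, leap out — an escape tone.

A4 is an escape tone.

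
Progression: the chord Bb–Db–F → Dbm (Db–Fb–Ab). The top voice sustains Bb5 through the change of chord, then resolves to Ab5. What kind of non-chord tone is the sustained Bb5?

Bb5 is a suspension.

The harmony at that moment is Db minor triad (Db, Fb, Ab); Bb5 is not a chord tone.
It is held over (the same pitch as the preceding Bb5) and left by step down to Ab5.
Held over from the previous chord and resolving down by step — a suspension.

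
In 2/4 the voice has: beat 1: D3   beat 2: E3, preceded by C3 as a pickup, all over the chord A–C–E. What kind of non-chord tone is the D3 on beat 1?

The harmony at that moment is A minor triad (A, C, E); D3 is not a chord tone.
It is approached by step up from C3 and left by step up to E3.
Step in, step out in the same direction — a passing tone.

Passing tone.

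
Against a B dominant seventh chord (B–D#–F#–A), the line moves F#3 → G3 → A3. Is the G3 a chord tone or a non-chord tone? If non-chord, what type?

The harmony at that moment is B dominant seventh chord (B, D#, F#, A); G3 is not a chord tone.
It is approached by step up from F#3 and left by step up to A3.
Step in, step out in the same direction — a passing tone.

Non-chord tone — a passing tone.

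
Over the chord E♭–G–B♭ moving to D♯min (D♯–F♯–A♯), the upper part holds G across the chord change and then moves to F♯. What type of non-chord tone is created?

G is a suspension.

The harmony at that moment is D♯ minor triad (D♯, F♯, A♯); G is not a chord tone.
It is held over (the same pitch as the preceding G) and left by step down to F♯.
Held over from the previous chord and resolving down by step — a suspension.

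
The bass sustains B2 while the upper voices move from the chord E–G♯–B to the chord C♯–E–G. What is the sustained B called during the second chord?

The harmony at that moment is C♯ diminished triad (C♯, E, G); B2 is not a chord tone.
It is held over (the same pitch as the preceding B2) and then sustained as the same pitch into the next harmony.
Sustained through a change of harmony — a pedal tone.

Pedal tone (pedal point).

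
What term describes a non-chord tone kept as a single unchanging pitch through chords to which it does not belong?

Approach: none. Departure: none — a single pitch is sustained while the chords change around it, passing through harmonies that do not contain it.
No melodic motion at all; the dissonance is created entirely by the moving harmonies against the stationary note — a pedal tone (pedal point).

Pedal tone.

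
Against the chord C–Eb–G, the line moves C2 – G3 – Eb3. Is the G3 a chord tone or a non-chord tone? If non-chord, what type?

Chord tone (the fifth of C minor triad).

C minor triad contains C, Eb, G; G is the fifth, so it is a chord tone.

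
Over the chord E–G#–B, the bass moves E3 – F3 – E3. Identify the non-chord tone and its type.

F3 is a neighbor tone.

The harmony at that moment is E major triad (E, G#, B); F3 is not a chord tone.
It is approached by step up from E3 and left by step down to E3.
Step away and step back to the same note — a neighbor tone (upper neighbor).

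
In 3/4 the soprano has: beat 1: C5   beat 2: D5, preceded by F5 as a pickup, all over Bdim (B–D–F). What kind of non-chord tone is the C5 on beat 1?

Appoggiatura.

The harmony at that moment is B diminished triad (B, D, F); C5 is not a chord tone.
It is approached by leap down from F5 and left by step up to D5.
Leap in, step out, metrically accented — an appoggiatura.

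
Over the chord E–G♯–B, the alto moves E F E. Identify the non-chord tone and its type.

F is a neighbor tone.

The harmony at that moment is E major triad (E, G♯, B); F is not a chord tone.
It is approached by step up from E and left by step down to E.
Step away and step back to the same note — a neighbor tone (upper neighbor).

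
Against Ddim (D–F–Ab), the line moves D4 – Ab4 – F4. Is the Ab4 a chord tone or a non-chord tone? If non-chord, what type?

Chord tone (the fifth of D diminished triad).

D diminished triad contains D, F, Ab; Ab is the fifth, so it is a chord tone.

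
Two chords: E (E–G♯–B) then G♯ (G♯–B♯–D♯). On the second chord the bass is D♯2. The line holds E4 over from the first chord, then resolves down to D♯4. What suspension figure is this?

9–8 suspension.

At the second chord the bass is D♯2. The suspended E4 lies a ninth above the bass; after resolving down by step to D♯4, the interval above the bass becomes an octave.
Suspension figures are named by those two intervals: 9–8.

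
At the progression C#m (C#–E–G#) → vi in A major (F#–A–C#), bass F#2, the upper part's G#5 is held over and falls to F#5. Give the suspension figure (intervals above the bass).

At the second chord the bass is F#2. The suspended G#5 lies a ninth above the bass; after resolving down by step to F#5, the interval above the bass becomes an octave.
Suspension figures are named by those two intervals: 9–8.

9–8 suspension.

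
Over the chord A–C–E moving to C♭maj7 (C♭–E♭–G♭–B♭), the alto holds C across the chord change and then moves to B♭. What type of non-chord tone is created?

C is a suspension.

The harmony at that moment is C♭ major seventh chord (C♭, E♭, G♭, B♭); C is not a chord tone.
It is held over (the same pitch as the preceding C) and left by step down to B♭.
Held over from the previous chord and resolving down by step — a suspension.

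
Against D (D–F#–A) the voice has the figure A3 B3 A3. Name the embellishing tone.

B3 is a neighbor tone.

The harmony at that moment is D major triad (D, F#, A); B3 is not a chord tone.
It is approached by step up from A3 and left by step down to A3.
Step away and step back to the same note — a neighbor tone (upper neighbor).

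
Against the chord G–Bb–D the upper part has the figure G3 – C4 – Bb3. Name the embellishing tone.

The harmony at that moment is G minor triad (G, Bb, D); C4 is not a chord tone.
It is approached by leap up from G3 and left by step down to Bb3.
Leap in, step out — an appoggiatura.

C4 is an appoggiatura.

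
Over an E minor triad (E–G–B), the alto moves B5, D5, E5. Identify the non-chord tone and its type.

D5 is an appoggiatura.

The harmony at that moment is E minor triad (E, G, B); D5 is not a chord tone.
It is approached by leap down from B5 and left by step up to E5.
Leap in, step out — an appoggiatura.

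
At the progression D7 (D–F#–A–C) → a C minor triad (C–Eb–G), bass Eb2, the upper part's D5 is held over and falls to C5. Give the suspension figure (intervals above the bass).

At the second chord the bass is Eb2. The suspended D5 lies a seventh above the bass; after resolving down by step to C5, the interval above the bass becomes a sixth.
Suspension figures are named by those two intervals: 7–6.

7–6 suspension.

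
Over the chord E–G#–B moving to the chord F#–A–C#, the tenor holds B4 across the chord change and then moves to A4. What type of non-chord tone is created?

The harmony at that moment is F# minor triad (F#, A, C#); B4 is not a chord tone.
It is held over (the same pitch as the preceding B4) and left by step down to A4.
Held over from the previous chord and resolving down by step — a suspension.

B4 is a suspension.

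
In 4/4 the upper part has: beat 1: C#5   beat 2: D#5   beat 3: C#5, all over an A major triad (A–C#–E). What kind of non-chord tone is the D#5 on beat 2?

The harmony at that moment is A major triad (A, C#, E); D#5 is not a chord tone.
It is approached by step up from C#5 and left by step down to C#5.
Step away and step back to the same note — a neighbor tone (upper neighbor).

Upper neighbor tone.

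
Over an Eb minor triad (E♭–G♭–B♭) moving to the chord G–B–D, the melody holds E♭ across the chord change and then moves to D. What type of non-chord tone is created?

The harmony at that moment is G major triad (G, B, D); E♭ is not a chord tone.
It is held over (the same pitch as the preceding E♭) and left by step down to D.
Held over from the previous chord and resolving down by step — a suspension.

E♭ is a suspension.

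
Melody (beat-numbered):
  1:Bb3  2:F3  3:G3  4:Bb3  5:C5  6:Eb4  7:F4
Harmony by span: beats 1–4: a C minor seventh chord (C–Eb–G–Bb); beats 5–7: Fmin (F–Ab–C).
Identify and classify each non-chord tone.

F3 (beat 2) — appoggiatura; Eb4 (beat 6) — appoggiatura.

The harmony at that moment is C minor seventh chord (C, Eb, G, Bb); F3 is not a chord tone.
It is approached by leap down from Bb3 and left by step up to G3.
Leap in, step out — an appoggiatura.
The harmony at that moment is F minor triad (F, Ab, C); Eb4 is not a chord tone.
It is approached by leap down from C5 and left by step up to F4.
Leap in, step out — an appoggiatura.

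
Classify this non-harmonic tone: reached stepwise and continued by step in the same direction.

Passing tone.

Approach: by step. Departure: by step, continuing in the same direction.
Stepwise on both sides with no change of direction means the note fills in the space between two different chord tones — a passing tone. (Had it turned back to its starting note it would be a neighbor tone instead.)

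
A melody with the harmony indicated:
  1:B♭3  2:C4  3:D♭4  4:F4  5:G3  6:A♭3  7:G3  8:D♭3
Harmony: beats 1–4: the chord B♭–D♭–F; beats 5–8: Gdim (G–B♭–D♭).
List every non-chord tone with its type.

C4 (beat 2) — passing tone; A♭3 (beat 6) — neighbor tone.

The harmony at that moment is B♭ minor triad (B♭, D♭, F); C4 is not a chord tone.
It is approached by step up from B♭3 and left by step up to D♭4.
Step in, step out in the same direction — a passing tone.
The harmony at that moment is G diminished triad (G, B♭, D♭); A♭3 is not a chord tone.
It is approached by step up from G3 and left by step down to G3.
Step away and step back to the same note — a neighbor tone (upper neighbor).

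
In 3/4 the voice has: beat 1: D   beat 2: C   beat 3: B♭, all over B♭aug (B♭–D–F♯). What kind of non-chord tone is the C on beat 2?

The harmony at that moment is B♭ augmented triad (B♭, D, F♯); C is not a chord tone.
It is approached by step down from D and left by step down to B♭.
Step in, step out in the same direction — a passing tone.

Passing tone.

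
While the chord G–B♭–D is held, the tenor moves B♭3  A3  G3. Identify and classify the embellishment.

A3 is a passing tone.

The harmony at that moment is G minor triad (G, B♭, D); A3 is not a chord tone.
It is approached by step down from B♭3 and left by step down to G3.
Step in, step out in the same direction — a passing tone.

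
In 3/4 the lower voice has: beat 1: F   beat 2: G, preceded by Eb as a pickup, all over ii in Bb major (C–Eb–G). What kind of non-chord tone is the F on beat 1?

Passing tone.

The harmony at that moment is C minor triad (C, Eb, G); F is not a chord tone.
It is approached by step up from Eb and left by step up to G.
Step in, step out in the same direction — a passing tone.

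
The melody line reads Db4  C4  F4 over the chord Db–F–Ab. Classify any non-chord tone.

The harmony at that moment is Db major triad (Db, F, Ab); C4 is not a chord tone.
It is approached by step down from Db4 and left by leap up to F4.
Step in, leap out — an escape tone.

C4 is an escape tone.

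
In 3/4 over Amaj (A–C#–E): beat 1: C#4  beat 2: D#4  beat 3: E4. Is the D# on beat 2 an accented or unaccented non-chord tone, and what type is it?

Unaccented passing tone.

The harmony at that moment is A major triad (A, C#, E); D#4 is not a chord tone.
It is approached by step up from C#4 and left by step up to E4.
Step in, step out in the same direction — a passing tone.
It falls on a weak beat, so it is unaccented.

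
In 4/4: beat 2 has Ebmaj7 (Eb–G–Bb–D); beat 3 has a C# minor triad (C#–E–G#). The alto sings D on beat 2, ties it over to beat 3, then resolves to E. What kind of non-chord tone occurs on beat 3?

Retardation.

The harmony at that moment is C# minor triad (C#, E, G#); D is not a chord tone.
It is held over (the same pitch as the preceding D) and left by step up to E.
Held over from the previous chord and resolving up by step — a retardation.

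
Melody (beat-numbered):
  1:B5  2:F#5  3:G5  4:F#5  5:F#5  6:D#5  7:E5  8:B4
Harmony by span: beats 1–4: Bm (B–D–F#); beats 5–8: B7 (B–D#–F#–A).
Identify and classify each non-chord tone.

G5 (beat 3) — neighbor tone; E5 (beat 7) — escape tone.

The harmony at that moment is B minor triad (B, D, F#); G5 is not a chord tone.
It is approached by step up from F#5 and left by step down to F#5.
Step away and step back to the same note — a neighbor tone (upper neighbor).
The harmony at that moment is B dominant seventh chord (B, D#, F#, A); E5 is not a chord tone.
It is approached by step up from D#5 and left by leap down to B4.
Step in, leap out — an escape tone.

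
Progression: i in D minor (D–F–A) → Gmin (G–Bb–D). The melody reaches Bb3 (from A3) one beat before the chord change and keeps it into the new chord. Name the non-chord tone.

Bb3 is an anticipation.

The harmony at that moment is D minor triad (D, F, A); Bb3 is not a chord tone.
It is approached by step up from A3 and then sustained as the same pitch into the next harmony.
Arriving early and becoming a chord tone when the harmony changes — an anticipation.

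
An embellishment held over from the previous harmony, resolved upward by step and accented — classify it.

Retardation.

Approach: by preparation — the pitch is first a chord tone, then held (tied or repeated) while the harmony changes under it. Departure: up by step. Metric position: strong.
A prepared dissonance that resolves upward by step — a retardation. (The same figure resolving downward would be a suspension.)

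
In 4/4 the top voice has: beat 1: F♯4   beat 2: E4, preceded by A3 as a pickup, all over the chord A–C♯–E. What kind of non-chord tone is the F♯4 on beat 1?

Appoggiatura.

The harmony at that moment is A major triad (A, C♯, E); F♯4 is not a chord tone.
It is approached by leap up from A3 and left by step down to E4.
Leap in, step out, metrically accented — an appoggiatura.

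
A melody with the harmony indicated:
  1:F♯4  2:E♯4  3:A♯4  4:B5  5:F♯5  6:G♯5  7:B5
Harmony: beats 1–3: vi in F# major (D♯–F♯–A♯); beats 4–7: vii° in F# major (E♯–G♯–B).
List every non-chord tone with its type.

E♯4 (beat 2) — escape tone; F♯5 (beat 5) — appoggiatura.

The harmony at that moment is D♯ minor triad (D♯, F♯, A♯); E♯4 is not a chord tone.
It is approached by step down from F♯4 and left by leap up to A♯4.
Step in, leap out — an escape tone.
The harmony at that moment is E♯ diminished triad (E♯, G♯, B); F♯5 is not a chord tone.
It is approached by leap down from B5 and left by step up to G♯5.
Leap in, step out — an appoggiatura.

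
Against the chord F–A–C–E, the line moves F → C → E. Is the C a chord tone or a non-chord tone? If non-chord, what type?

Chord tone (the fifth of F major seventh chord).

F major seventh chord contains F, A, C, E; C is the fifth, so it is a chord tone.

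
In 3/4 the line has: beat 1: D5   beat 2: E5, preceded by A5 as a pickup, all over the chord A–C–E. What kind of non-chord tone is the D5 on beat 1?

The harmony at that moment is A minor triad (A, C, E); D5 is not a chord tone.
It is approached by leap down from A5 and left by step up to E5.
Leap in, step out, metrically accented — an appoggiatura.

Appoggiatura.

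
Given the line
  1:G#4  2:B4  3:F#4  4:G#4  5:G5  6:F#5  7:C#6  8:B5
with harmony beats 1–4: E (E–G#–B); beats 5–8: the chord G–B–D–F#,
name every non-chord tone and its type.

F#4 (beat 3) — appoggiatura; C#6 (beat 7) — appoggiatura.

The harmony at that moment is E major triad (E, G#, B); F#4 is not a chord tone.
It is approached by leap down from B4 and left by step up to G#4.
Leap in, step out — an appoggiatura.
The harmony at that moment is G major seventh chord (G, B, D, F#); C#6 is not a chord tone.
It is approached by leap up from F#5 and left by step down to B5.
Leap in, step out — an appoggiatura.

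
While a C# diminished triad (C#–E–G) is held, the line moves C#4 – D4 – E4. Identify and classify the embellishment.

The harmony at that moment is C# diminished triad (C#, E, G); D4 is not a chord tone.
It is approached by step up from C#4 and left by step up to E4.
Step in, step out in the same direction — a passing tone.

D4 is a passing tone.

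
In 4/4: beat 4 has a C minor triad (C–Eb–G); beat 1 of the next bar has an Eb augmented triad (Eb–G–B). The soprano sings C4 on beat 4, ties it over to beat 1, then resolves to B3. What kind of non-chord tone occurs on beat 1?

The harmony at that moment is Eb augmented triad (Eb, G, B); C4 is not a chord tone.
It is held over (the same pitch as the preceding C4) and left by step down to B3.
Held over from the previous chord and resolving down by step — a suspension.

Suspension.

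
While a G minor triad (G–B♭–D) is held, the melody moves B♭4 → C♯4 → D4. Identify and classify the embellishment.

The harmony at that moment is G minor triad (G, B♭, D); C♯4 is not a chord tone.
It is approached by leap down from B♭4 and left by step up to D4.
Leap in, step out — an appoggiatura.

C♯4 is an appoggiatura.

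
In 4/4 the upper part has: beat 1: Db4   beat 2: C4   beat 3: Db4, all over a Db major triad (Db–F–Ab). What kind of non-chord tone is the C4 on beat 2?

Lower neighbor tone.

The harmony at that moment is Db major triad (Db, F, Ab); C4 is not a chord tone.
It is approached by step down from Db4 and left by step up to Db4.
Step away and step back to the same note — a neighbor tone (lower neighbor).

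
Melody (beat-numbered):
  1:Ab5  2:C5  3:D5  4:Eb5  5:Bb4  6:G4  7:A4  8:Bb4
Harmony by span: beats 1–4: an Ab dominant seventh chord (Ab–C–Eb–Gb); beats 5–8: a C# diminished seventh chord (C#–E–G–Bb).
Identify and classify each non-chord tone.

D5 (beat 3) — passing tone; A4 (beat 7) — passing tone.

The harmony at that moment is Ab dominant seventh chord (Ab, C, Eb, Gb); D5 is not a chord tone.
It is approached by step up from C5 and left by step up to Eb5.
Step in, step out in the same direction — a passing tone.
The harmony at that moment is C# diminished seventh chord (C#, E, G, Bb); A4 is not a chord tone.
It is approached by step up from G4 and left by step up to Bb4.
Step in, step out in the same direction — a passing tone.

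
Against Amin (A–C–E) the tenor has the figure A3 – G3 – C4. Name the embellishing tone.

The harmony at that moment is A minor triad (A, C, E); G3 is not a chord tone.
It is approached by step down from A3 and left by leap up to C4.
Step in, leap out — an escape tone.

G3 is an escape tone.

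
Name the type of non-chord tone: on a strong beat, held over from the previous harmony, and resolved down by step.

Suspension.

Approach: by preparation — the pitch is first a chord tone, then held (tied or repeated) while the harmony changes under it. Departure: down by step. Metric position: strong.
A prepared dissonance that resolves downward by step — a suspension. (The same figure resolving upward would be a retardation.)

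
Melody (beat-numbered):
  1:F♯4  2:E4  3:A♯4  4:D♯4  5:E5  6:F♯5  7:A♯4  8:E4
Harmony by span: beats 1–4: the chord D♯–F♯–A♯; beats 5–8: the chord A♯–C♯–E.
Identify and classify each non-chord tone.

E4 (beat 2) — escape tone; F♯5 (beat 6) — escape tone.

The harmony at that moment is D♯ minor triad (D♯, F♯, A♯); E4 is not a chord tone.
It is approached by step down from F♯4 and left by leap up to A♯4.
Step in, leap out — an escape tone.
The harmony at that moment is A♯ diminished triad (A♯, C♯, E); F♯5 is not a chord tone.
It is approached by step up from E5 and left by leap down to A♯4.
Step in, leap out — an escape tone.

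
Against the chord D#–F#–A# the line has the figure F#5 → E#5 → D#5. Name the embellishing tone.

E#5 is a passing tone.

The harmony at that moment is D# minor triad (D#, F#, A#); E#5 is not a chord tone.
It is approached by step down from F#5 and left by step down to D#5.
Step in, step out in the same direction — a passing tone.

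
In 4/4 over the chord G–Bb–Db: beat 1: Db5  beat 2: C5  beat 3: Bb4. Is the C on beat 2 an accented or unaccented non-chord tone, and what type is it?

The harmony at that moment is G diminished triad (G, Bb, Db); C5 is not a chord tone.
It is approached by step down from Db5 and left by step down to Bb4.
Step in, step out in the same direction — a passing tone.
It falls on a weak beat, so it is unaccented.

Unaccented passing tone.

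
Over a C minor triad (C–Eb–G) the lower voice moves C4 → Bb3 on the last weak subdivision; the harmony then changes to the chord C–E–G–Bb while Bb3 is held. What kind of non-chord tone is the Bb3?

Bb3 is an anticipation.

The harmony at that moment is C minor triad (C, Eb, G); Bb3 is not a chord tone.
It is approached by step down from C4 and then sustained as the same pitch into the next harmony.
Arriving early and becoming a chord tone when the harmony changes — an anticipation.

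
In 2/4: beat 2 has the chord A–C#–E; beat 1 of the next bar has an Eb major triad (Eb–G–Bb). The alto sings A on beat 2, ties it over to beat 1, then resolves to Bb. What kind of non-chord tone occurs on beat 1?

Retardation.

The harmony at that moment is Eb major triad (Eb, G, Bb); A is not a chord tone.
It is held over (the same pitch as the preceding A) and left by step up to Bb.
Held over from the previous chord and resolving up by step — a retardation.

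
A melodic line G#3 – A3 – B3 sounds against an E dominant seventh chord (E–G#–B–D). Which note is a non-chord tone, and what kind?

A3 is a passing tone.

The harmony at that moment is E dominant seventh chord (E, G#, B, D); A3 is not a chord tone.
It is approached by step up from G#3 and left by step up to B3.
Step in, step out in the same direction — a passing tone.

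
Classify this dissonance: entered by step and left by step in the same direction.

Passing tone.

Approach: by step. Departure: by step, continuing in the same direction.
Stepwise on both sides with no change of direction means the note fills in the space between two different chord tones — a passing tone. (Had it turned back to its starting note it would be a neighbor tone instead.)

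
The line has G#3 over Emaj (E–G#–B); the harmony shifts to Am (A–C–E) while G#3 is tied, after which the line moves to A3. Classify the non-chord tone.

The harmony at that moment is A minor triad (A, C, E); G#3 is not a chord tone.
It is held over (the same pitch as the preceding G#3) and left by step up to A3.
Held over from the previous chord and resolving up by step — a retardation.

G#3 is a retardation.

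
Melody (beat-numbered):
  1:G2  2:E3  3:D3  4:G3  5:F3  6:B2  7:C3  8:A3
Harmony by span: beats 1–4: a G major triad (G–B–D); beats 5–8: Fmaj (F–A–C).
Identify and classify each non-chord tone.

E3 (beat 2) — appoggiatura; B2 (beat 6) — appoggiatura.

The harmony at that moment is G major triad (G, B, D); E3 is not a chord tone.
It is approached by leap up from G2 and left by step down to D3.
Leap in, step out — an appoggiatura.
The harmony at that moment is F major triad (F, A, C); B2 is not a chord tone.
It is approached by leap down from F3 and left by step up to C3.
Leap in, step out — an appoggiatura.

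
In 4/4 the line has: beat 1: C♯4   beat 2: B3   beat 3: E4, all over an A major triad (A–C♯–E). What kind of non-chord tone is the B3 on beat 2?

Escape tone.

The harmony at that moment is A major triad (A, C♯, E); B3 is not a chord tone.
It is approached by step down from C♯4 and left by leap up to E4.
Step in, leap out, on a weak beat — an escape tone.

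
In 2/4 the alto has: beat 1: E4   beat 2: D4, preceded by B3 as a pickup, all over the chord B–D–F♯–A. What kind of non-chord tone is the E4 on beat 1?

The harmony at that moment is B minor seventh chord (B, D, F♯, A); E4 is not a chord tone.
It is approached by leap up from B3 and left by step down to D4.
Leap in, step out, metrically accented — an appoggiatura.

Appoggiatura.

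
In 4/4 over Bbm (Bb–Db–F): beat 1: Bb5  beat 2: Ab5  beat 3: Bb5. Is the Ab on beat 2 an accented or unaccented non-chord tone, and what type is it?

Unaccented neighbor tone.

The harmony at that moment is Bb minor triad (Bb, Db, F); Ab5 is not a chord tone.
It is approached by step down from Bb5 and left by step up to Bb5.
Step away and step back to the same note — a neighbor tone (lower neighbor).
It falls on a weak beat, so it is unaccented.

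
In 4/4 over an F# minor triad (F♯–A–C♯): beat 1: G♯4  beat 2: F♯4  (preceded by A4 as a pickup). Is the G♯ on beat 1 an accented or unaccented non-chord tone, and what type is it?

The harmony at that moment is F♯ minor triad (F♯, A, C♯); G♯4 is not a chord tone.
It is approached by step down from A4 and left by step down to F♯4.
Step in, step out in the same direction — a passing tone.
It falls on the downbeat, so it is accented.

Accented passing tone.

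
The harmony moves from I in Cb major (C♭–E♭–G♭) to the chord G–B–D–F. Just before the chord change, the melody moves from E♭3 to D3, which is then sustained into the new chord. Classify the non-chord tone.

The harmony at that moment is C♭ major triad (C♭, E♭, G♭); D3 is not a chord tone.
It is approached by step down from E♭3 and then sustained as the same pitch into the next harmony.
Arriving early and becoming a chord tone when the harmony changes — an anticipation.

D3 is an anticipation.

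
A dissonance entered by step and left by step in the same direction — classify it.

Approach: by step. Departure: by step, continuing in the same direction.
Stepwise on both sides with no change of direction means the note fills in the space between two different chord tones — a passing tone. (Had it turned back to its starting note it would be a neighbor tone instead.)

Passing tone.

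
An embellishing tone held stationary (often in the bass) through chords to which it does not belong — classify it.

Approach: none. Departure: none — a single pitch is sustained while the chords change around it, passing through harmonies that do not contain it.
No melodic motion at all; the dissonance is created entirely by the moving harmonies against the stationary note — a pedal tone (pedal point).

Pedal tone.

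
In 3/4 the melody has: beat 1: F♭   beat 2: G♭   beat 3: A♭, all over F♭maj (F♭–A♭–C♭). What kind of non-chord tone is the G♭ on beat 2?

Passing tone.

The harmony at that moment is F♭ major triad (F♭, A♭, C♭); G♭ is not a chord tone.
It is approached by step up from F♭ and left by step up to A♭.
Step in, step out in the same direction — a passing tone.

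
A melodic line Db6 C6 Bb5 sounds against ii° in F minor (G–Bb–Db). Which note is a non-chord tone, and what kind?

The harmony at that moment is G diminished triad (G, Bb, Db); C6 is not a chord tone.
It is approached by step down from Db6 and left by step down to Bb5.
Step in, step out in the same direction — a passing tone.

C6 is a passing tone.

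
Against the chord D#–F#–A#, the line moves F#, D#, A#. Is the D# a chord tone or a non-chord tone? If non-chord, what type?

Chord tone (the root of D# minor triad).

D# minor triad contains D#, F#, A#; D# is the root, so it is a chord tone.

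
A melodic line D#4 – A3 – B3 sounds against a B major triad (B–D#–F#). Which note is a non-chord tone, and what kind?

The harmony at that moment is B major triad (B, D#, F#); A3 is not a chord tone.
It is approached by leap down from D#4 and left by step up to B3.
Leap in, step out — an appoggiatura.

A3 is an appoggiatura.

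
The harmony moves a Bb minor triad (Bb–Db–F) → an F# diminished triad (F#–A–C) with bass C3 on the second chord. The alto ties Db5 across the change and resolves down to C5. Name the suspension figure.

At the second chord the bass is C3. The suspended Db5 lies a ninth above the bass; after resolving down by step to C5, the interval above the bass becomes an octave.
Suspension figures are named by those two intervals: 9–8.

9–8 suspension.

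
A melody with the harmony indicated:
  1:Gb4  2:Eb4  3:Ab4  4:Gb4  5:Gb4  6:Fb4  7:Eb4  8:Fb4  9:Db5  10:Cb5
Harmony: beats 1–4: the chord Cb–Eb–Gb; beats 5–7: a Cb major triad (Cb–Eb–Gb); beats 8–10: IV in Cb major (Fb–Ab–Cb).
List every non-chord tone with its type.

The harmony at that moment is Cb major triad (Cb, Eb, Gb); Ab4 is not a chord tone.
It is approached by leap up from Eb4 and left by step down to Gb4.
Leap in, step out — an appoggiatura.
The harmony at that moment is Cb major triad (Cb, Eb, Gb); Fb4 is not a chord tone.
It is approached by step down from Gb4 and left by step down to Eb4.
Step in, step out in the same direction — a passing tone.
The harmony at that moment is Fb major triad (Fb, Ab, Cb); Db5 is not a chord tone.
It is approached by leap up from Fb4 and left by step down to Cb5.
Leap in, step out — an appoggiatura.

Ab4 (beat 3) — appoggiatura; Fb4 (beat 6) — passing tone; Db5 (beat 9) — appoggiatura.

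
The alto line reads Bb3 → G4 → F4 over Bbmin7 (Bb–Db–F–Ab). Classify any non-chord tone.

The harmony at that moment is Bb minor seventh chord (Bb, Db, F, Ab); G4 is not a chord tone.
It is approached by leap up from Bb3 and left by step down to F4.
Leap in, step out — an appoggiatura.

G4 is an appoggiatura.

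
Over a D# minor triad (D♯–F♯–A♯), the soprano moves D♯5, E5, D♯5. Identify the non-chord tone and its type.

E5 is a neighbor tone.

The harmony at that moment is D♯ minor triad (D♯, F♯, A♯); E5 is not a chord tone.
It is approached by step up from D♯5 and left by step down to D♯5.
Step away and step back to the same note — a neighbor tone (upper neighbor).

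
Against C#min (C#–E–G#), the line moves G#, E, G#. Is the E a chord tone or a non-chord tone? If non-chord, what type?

Chord tone (the third of C# minor triad).

C# minor triad contains C#, E, G#; E is the third, so it is a chord tone.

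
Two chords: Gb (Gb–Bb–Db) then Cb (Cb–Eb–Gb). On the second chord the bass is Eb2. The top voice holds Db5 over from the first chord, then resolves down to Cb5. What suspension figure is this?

At the second chord the bass is Eb2. The suspended Db5 lies a seventh above the bass; after resolving down by step to Cb5, the interval above the bass becomes a sixth.
Suspension figures are named by those two intervals: 7–6.

7–6 suspension.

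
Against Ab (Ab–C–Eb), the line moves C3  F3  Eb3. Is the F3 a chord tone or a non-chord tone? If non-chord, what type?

Non-chord tone — an appoggiatura.

The harmony at that moment is Ab major triad (Ab, C, Eb); F3 is not a chord tone.
It is approached by leap up from C3 and left by step down to Eb3.
Leap in, step out — an appoggiatura.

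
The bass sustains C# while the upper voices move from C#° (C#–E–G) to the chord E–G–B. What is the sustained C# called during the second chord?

The harmony at that moment is E minor triad (E, G, B); C# is not a chord tone.
It is held over (the same pitch as the preceding C#) and then sustained as the same pitch into the next harmony.
Sustained through a change of harmony — a pedal tone.

Pedal tone (pedal point).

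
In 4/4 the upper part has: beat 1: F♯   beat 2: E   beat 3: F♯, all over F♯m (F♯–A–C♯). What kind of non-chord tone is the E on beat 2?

Lower neighbor tone.

The harmony at that moment is F♯ minor triad (F♯, A, C♯); E is not a chord tone.
It is approached by step down from F♯ and left by step up to F♯.
Step away and step back to the same note — a neighbor tone (lower neighbor).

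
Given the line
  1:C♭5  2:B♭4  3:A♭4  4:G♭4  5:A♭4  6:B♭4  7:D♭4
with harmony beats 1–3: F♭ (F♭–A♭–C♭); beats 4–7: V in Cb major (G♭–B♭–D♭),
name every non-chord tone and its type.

The harmony at that moment is F♭ major triad (F♭, A♭, C♭); B♭4 is not a chord tone.
It is approached by step down from C♭5 and left by step down to A♭4.
Step in, step out in the same direction — a passing tone.
The harmony at that moment is G♭ major triad (G♭, B♭, D♭); A♭4 is not a chord tone.
It is approached by step up from G♭4 and left by step up to B♭4.
Step in, step out in the same direction — a passing tone.

B♭4 (beat 2) — passing tone; A♭4 (beat 5) — passing tone.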